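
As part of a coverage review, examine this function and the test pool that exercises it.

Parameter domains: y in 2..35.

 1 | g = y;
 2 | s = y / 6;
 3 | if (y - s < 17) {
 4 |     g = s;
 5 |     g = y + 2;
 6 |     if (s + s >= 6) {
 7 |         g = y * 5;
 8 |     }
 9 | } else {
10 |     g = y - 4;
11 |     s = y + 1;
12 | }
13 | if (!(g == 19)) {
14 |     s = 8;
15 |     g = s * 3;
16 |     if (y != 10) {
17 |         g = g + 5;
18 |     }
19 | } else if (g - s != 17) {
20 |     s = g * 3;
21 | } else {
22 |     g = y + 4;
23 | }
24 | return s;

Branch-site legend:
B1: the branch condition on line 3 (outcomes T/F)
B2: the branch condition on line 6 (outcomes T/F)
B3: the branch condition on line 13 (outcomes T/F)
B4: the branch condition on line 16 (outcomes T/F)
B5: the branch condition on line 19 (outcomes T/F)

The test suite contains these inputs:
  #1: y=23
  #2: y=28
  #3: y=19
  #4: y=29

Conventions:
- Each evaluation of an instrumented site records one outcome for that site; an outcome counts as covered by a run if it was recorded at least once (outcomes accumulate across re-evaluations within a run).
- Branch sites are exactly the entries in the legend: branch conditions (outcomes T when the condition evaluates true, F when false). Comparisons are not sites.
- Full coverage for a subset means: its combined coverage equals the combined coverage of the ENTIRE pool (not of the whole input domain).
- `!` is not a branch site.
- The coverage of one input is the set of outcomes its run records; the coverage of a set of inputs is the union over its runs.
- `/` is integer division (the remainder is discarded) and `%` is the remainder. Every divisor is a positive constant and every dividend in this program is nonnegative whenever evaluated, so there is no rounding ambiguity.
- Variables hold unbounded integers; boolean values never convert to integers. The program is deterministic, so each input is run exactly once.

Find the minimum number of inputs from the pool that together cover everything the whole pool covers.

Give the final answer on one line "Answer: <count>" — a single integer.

run #1 (y=23) runs B1->F, B3->F, B5->T; records B1=F, B3=F, B5=T
run #2 (y=28) runs B1->F, B3->T, B4->T; records B1=F, B3=T, B4=T
run #3 (y=19) runs B1->T, B2->T, B3->T, B4->T; records B1=T, B2=T, B3=T, B4=T
run #4 (y=29) runs B1->F, B3->T, B4->T; records B1=F, B3=T, B4=T
together the pool reaches 7 outcomes: B1=T, B1=F, B2=T, B3=T, B3=F, B4=T, B5=T
checked all size-1 subsets: none covers 7 outcomes (max 4/7)
at size 2, {1, 3} reaches all 7 outcomes; every lexicographically earlier size-2 subset fails

Answer: 2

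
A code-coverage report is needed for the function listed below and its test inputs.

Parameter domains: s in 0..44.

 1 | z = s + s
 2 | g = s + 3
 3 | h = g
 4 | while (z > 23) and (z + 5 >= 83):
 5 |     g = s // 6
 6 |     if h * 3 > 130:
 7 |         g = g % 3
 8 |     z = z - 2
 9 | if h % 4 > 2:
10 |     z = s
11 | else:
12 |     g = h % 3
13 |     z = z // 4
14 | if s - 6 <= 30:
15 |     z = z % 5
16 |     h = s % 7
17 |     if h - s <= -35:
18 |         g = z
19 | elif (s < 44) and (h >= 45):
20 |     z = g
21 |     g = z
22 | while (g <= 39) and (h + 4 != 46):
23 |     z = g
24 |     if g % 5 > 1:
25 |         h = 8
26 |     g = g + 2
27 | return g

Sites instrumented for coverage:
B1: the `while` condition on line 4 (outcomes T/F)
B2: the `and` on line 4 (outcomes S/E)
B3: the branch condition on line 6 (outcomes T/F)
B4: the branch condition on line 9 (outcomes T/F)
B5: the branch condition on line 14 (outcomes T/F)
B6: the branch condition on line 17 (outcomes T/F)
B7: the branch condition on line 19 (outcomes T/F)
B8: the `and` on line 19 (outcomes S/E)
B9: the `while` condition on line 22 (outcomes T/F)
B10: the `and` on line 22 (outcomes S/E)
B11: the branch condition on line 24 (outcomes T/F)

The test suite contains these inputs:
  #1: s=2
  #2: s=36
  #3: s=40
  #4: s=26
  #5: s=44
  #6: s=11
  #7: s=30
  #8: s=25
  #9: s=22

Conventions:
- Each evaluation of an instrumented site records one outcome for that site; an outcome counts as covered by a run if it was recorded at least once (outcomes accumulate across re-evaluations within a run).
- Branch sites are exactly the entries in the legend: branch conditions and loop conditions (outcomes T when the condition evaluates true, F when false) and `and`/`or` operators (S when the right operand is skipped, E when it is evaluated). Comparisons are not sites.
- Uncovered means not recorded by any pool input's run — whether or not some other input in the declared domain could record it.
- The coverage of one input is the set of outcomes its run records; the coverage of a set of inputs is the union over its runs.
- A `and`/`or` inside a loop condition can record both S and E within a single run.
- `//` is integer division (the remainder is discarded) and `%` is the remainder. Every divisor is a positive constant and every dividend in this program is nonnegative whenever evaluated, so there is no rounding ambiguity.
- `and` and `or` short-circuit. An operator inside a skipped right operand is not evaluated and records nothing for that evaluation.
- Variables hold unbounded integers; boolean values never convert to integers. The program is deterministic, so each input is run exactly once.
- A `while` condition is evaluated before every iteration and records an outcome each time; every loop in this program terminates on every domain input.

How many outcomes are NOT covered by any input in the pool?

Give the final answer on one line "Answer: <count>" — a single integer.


#1 (s=2) -> B2->S, B1->F, B4->F, B5->T, B6->F, B10->E, B9->T, B11->T, B10->E, B9->T, B11->T, B10->E, B9->T, B11->F, ...; covered: B1=F, B2=S, B4=F, B5=T, B6=F, B9=T, B9=F, B10=S, B10=E, B11=T, B11=F
#2 (s=36) -> B2->E, B1->F, B4->T, B5->T, B6->T, B10->E, B9->T, B11->F, B10->E, B9->T, B11->T, B10->E, B9->T, B11->F, ...; covered: B1=F, B2=E, B4=T, B5=T, B6=T, B9=T, B9=F, B10=S, B10=E, B11=T, B11=F
#3 (s=40) -> B2->E, B1->T, B3->F, B2->E, B1->T, B3->F, B2->E, B1->F, B4->T, B5->F, B8->E, B7->F, B10->E, B9->T, ...; covered: B1=T, B1=F, B2=E, B3=F, B4=T, B5=F, B7=F, B8=E, B9=T, B9=F, B10=S, B10=E, B11=T, B11=F
#4 (s=26) -> B2->E, B1->F, B4->F, B5->T, B6->F, B10->E, B9->T, B11->T, B10->E, B9->T, B11->T, B10->E, B9->T, B11->F, ...; covered: B1=F, B2=E, B4=F, B5=T, B6=F, B9=T, B9=F, B10=S, B10=E, B11=T, B11=F
#5 (s=44) -> B2->E, B1->T, B3->T, B2->E, B1->T, B3->T, B2->E, B1->T, B3->T, B2->E, B1->T, B3->T, B2->E, B1->T, ...; covered: B1=T, B1=F, B2=E, B3=T, B4=T, B5=F, B7=F, B8=S, B9=T, B9=F, B10=S, B10=E, B11=T, B11=F
#6 (s=11) -> B2->S, B1->F, B4->F, B5->T, B6->F, B10->E, B9->T, B11->T, B10->E, B9->T, B11->T, B10->E, B9->T, B11->F, ...; covered: B1=F, B2=S, B4=F, B5=T, B6=F, B9=T, B9=F, B10=S, B10=E, B11=T, B11=F
#7 (s=30) -> B2->E, B1->F, B4->F, B5->T, B6->F, B10->E, B9->T, B11->F, B10->E, B9->T, B11->T, B10->E, B9->T, B11->T, ...; covered: B1=F, B2=E, B4=F, B5=T, B6=F, B9=T, B9=F, B10=S, B10=E, B11=T, B11=F
#8 (s=25) -> B2->E, B1->F, B4->F, B5->T, B6->F, B10->E, B9->T, B11->F, B10->E, B9->T, B11->T, B10->E, B9->T, B11->F, ...; covered: B1=F, B2=E, B4=F, B5=T, B6=F, B9=T, B9=F, B10=S, B10=E, B11=T, B11=F
#9 (s=22) -> B2->E, B1->F, B4->F, B5->T, B6->F, B10->E, B9->T, B11->F, B10->E, B9->T, B11->T, B10->E, B9->T, B11->F, ...; covered: B1=F, B2=E, B4=F, B5=T, B6=F, B9=T, B9=F, B10=S, B10=E, B11=T, B11=F
union over the pool: B1=T, B1=F, B2=S, B2=E, B3=T, B3=F, B4=T, B4=F, B5=T, B5=F, B6=T, B6=F, B7=F, B8=S, B8=E, B9=T, B9=F, B10=S, B10=E, B11=T, B11=F
uncovered (1 of 22): B7=T
Answer: 1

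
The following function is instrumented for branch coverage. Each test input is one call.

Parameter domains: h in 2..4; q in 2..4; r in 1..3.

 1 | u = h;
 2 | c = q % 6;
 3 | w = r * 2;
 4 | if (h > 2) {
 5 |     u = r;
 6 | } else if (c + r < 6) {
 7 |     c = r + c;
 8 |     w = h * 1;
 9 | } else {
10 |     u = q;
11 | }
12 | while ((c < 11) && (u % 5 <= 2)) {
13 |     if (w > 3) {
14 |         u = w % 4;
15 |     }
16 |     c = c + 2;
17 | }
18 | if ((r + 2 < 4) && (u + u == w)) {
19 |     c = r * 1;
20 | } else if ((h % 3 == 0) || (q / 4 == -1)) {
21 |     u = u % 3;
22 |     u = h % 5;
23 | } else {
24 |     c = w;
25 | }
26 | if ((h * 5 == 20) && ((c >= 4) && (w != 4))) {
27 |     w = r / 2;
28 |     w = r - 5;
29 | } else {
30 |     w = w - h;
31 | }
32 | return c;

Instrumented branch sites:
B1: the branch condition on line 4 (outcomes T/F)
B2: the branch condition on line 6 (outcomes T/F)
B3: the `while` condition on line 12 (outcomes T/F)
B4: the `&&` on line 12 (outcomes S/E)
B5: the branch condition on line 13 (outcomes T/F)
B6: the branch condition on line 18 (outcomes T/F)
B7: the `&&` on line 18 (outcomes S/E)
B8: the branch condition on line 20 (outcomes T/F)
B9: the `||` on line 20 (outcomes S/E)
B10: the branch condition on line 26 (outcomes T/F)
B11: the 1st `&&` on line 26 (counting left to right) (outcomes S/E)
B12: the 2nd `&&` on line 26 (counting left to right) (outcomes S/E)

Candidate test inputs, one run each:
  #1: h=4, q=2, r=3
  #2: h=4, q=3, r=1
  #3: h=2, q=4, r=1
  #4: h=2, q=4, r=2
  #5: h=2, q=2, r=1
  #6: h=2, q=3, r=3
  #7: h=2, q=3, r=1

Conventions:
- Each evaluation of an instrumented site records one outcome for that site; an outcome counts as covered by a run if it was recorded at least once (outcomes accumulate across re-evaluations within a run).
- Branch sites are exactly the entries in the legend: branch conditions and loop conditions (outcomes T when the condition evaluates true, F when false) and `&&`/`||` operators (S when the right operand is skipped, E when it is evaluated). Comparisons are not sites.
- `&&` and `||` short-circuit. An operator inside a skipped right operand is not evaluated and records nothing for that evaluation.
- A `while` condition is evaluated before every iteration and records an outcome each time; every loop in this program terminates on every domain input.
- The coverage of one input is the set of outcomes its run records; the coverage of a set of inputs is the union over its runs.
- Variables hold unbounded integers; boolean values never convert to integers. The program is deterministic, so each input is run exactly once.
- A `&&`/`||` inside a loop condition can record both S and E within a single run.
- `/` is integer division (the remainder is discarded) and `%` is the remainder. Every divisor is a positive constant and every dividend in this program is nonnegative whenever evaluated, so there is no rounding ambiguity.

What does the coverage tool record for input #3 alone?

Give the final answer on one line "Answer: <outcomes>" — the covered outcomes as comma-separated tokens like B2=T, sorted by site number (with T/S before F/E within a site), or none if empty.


Running input #3 (h=2, q=4, r=1), event by event:
  B1->F, B2->T, B4->E, B3->T, B5->F, B4->E, B3->T, B5->F, B4->E, B3->T
  B5->F, B4->S, B3->F, B7->E, B6->F, B9->E, B8->F, B11->S, B10->F
collecting distinct outcomes: B1=F, B2=T, B3=T, B3=F, B4=S, B4=E, B5=F, B6=F, B7=E, B8=F, B9=E, B10=F, B11=S
Answer: B1=F, B2=T, B3=T, B3=F, B4=S, B4=E, B5=F, B6=F, B7=E, B8=F, B9=E, B10=F, B11=S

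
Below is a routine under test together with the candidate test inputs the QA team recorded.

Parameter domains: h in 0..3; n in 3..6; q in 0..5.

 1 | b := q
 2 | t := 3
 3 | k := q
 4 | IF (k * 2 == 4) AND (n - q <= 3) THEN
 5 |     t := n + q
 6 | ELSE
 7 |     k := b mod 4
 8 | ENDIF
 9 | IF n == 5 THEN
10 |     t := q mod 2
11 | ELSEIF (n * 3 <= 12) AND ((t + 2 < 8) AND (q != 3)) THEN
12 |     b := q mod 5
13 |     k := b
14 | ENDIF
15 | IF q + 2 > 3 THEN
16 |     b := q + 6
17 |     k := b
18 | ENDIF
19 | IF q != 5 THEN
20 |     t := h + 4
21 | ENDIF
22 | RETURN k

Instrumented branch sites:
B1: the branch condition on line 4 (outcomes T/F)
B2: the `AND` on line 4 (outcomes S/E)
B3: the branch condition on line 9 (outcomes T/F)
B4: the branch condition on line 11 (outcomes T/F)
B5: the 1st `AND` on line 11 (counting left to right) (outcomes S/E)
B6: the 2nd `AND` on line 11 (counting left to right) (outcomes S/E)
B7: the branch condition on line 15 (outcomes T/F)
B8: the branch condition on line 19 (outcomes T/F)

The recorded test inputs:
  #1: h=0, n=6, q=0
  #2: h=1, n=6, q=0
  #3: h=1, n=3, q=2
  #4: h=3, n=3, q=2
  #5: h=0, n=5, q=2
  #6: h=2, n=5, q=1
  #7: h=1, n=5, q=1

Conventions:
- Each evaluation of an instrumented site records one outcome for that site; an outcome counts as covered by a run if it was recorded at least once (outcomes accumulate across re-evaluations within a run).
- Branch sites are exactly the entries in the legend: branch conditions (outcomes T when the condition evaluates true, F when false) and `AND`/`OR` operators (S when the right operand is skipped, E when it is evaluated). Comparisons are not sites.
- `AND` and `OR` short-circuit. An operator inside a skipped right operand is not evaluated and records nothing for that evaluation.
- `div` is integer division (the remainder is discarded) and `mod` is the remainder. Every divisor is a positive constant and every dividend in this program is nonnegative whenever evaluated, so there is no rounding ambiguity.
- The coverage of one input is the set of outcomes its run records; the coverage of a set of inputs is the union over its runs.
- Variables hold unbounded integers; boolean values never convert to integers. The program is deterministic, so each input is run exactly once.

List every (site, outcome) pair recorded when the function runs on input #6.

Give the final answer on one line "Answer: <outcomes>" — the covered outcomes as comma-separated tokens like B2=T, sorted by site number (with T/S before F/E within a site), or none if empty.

Event log for input #6 (h=2, n=5, q=1):
  B2->S, B1->F, B3->T, B7->F, B8->T
deduplicating events, the covered set is: B1=F, B2=S, B3=T, B7=F, B8=T

Answer: B1=F, B2=S, B3=T, B7=F, B8=T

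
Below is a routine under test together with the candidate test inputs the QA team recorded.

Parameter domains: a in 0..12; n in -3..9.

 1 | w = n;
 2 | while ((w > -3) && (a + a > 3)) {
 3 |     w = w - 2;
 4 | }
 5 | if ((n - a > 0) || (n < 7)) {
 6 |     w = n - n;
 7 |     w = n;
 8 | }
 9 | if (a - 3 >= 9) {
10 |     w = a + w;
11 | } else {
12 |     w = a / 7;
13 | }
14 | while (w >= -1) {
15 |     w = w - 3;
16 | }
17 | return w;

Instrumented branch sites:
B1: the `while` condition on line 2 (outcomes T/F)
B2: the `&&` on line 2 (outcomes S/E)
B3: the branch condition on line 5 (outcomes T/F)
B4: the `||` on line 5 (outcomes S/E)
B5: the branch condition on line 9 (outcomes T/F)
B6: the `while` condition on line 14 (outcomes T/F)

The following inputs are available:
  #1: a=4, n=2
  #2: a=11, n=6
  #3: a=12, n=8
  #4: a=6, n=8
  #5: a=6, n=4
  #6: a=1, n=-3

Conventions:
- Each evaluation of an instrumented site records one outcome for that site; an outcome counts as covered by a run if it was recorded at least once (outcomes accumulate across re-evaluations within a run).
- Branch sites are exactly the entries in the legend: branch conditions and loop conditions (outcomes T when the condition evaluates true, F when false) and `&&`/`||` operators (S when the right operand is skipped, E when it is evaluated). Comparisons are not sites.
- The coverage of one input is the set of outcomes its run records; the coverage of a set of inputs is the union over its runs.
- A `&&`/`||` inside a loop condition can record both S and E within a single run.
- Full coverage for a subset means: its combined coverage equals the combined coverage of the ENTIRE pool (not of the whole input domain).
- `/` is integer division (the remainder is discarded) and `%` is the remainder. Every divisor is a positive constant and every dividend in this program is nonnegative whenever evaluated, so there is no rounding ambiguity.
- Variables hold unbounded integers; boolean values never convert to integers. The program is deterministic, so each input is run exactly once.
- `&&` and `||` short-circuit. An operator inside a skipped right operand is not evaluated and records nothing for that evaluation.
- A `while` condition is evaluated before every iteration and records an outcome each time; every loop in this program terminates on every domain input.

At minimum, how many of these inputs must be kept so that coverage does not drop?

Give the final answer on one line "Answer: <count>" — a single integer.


input #1, a=4, n=2: events B2->E, B1->T, B2->E, B1->T, B2->E, B1->T, B2->S, B1->F, B4->E, B3->T, B5->F, B6->T, B6->F; outcomes B1=T, B1=F, B2=S, B2=E, B3=T, B4=E, B5=F, B6=T, B6=F
input #2, a=11, n=6: events B2->E, B1->T, B2->E, B1->T, B2->E, B1->T, B2->E, B1->T, B2->E, B1->T, B2->S, B1->F, B4->E, B3->T, ...; outcomes B1=T, B1=F, B2=S, B2=E, B3=T, B4=E, B5=F, B6=T, B6=F
input #3, a=12, n=8: events B2->E, B1->T, B2->E, B1->T, B2->E, B1->T, B2->E, B1->T, B2->E, B1->T, B2->E, B1->T, B2->S, B1->F, ...; outcomes B1=T, B1=F, B2=S, B2=E, B3=F, B4=E, B5=T, B6=T, B6=F
input #4, a=6, n=8: events B2->E, B1->T, B2->E, B1->T, B2->E, B1->T, B2->E, B1->T, B2->E, B1->T, B2->E, B1->T, B2->S, B1->F, ...; outcomes B1=T, B1=F, B2=S, B2=E, B3=T, B4=S, B5=F, B6=T, B6=F
input #5, a=6, n=4: events B2->E, B1->T, B2->E, B1->T, B2->E, B1->T, B2->E, B1->T, B2->S, B1->F, B4->E, B3->T, B5->F, B6->T, ...; outcomes B1=T, B1=F, B2=S, B2=E, B3=T, B4=E, B5=F, B6=T, B6=F
input #6, a=1, n=-3: events B2->S, B1->F, B4->E, B3->T, B5->F, B6->T, B6->F; outcomes B1=F, B2=S, B3=T, B4=E, B5=F, B6=T, B6=F
together the pool reaches 12 outcomes: B1=T, B1=F, B2=S, B2=E, B3=T, B3=F, B4=S, B4=E, B5=T, B5=F, B6=T, B6=F
every size-1 subset falls short of the 12 outcomes (best: 9/12)
size 2: inputs {3, 4} cover all 12 outcomes, and no lexicographically smaller subset of this size does
Answer: 2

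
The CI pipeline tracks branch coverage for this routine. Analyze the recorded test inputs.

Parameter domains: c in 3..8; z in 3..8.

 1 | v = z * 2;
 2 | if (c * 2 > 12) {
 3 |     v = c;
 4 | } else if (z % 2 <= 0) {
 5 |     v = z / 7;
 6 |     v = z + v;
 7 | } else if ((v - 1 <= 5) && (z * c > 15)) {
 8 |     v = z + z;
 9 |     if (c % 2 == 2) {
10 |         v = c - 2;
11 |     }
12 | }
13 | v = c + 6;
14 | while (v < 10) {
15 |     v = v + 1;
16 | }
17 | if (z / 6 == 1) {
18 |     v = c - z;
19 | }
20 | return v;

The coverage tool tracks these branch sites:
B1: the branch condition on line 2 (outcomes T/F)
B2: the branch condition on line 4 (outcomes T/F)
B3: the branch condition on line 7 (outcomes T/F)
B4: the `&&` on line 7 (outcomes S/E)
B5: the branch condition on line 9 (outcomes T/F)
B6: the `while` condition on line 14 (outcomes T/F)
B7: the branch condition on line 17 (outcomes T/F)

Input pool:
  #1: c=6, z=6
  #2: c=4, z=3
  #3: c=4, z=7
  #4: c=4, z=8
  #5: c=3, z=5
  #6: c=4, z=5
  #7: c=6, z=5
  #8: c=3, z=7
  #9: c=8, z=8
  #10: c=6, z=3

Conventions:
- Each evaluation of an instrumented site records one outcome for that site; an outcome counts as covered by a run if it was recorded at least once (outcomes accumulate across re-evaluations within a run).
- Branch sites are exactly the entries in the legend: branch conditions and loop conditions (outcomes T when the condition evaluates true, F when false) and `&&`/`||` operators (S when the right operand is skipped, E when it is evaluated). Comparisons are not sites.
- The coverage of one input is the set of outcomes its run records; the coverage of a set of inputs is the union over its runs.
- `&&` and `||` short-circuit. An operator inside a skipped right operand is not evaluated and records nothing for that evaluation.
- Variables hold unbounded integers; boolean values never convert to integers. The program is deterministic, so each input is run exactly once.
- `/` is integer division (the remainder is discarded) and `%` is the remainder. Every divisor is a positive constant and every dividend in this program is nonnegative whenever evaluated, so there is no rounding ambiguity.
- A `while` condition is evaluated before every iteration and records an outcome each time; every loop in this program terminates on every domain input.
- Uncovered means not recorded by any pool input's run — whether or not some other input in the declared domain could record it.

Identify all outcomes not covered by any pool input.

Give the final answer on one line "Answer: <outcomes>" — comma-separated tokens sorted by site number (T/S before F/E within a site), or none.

#1 (c=6, z=6) -> B1->F, B2->T, B6->F, B7->T; covered: B1=F, B2=T, B6=F, B7=T
#2 (c=4, z=3) -> B1->F, B2->F, B4->E, B3->F, B6->F, B7->F; covered: B1=F, B2=F, B3=F, B4=E, B6=F, B7=F
#3 (c=4, z=7) -> B1->F, B2->F, B4->S, B3->F, B6->F, B7->T; covered: B1=F, B2=F, B3=F, B4=S, B6=F, B7=T
#4 (c=4, z=8) -> B1->F, B2->T, B6->F, B7->T; covered: B1=F, B2=T, B6=F, B7=T
#5 (c=3, z=5) -> B1->F, B2->F, B4->S, B3->F, B6->T, B6->F, B7->F; covered: B1=F, B2=F, B3=F, B4=S, B6=T, B6=F, B7=F
#6 (c=4, z=5) -> B1->F, B2->F, B4->S, B3->F, B6->F, B7->F; covered: B1=F, B2=F, B3=F, B4=S, B6=F, B7=F
#7 (c=6, z=5) -> B1->F, B2->F, B4->S, B3->F, B6->F, B7->F; covered: B1=F, B2=F, B3=F, B4=S, B6=F, B7=F
#8 (c=3, z=7) -> B1->F, B2->F, B4->S, B3->F, B6->T, B6->F, B7->T; covered: B1=F, B2=F, B3=F, B4=S, B6=T, B6=F, B7=T
#9 (c=8, z=8) -> B1->T, B6->F, B7->T; covered: B1=T, B6=F, B7=T
#10 (c=6, z=3) -> B1->F, B2->F, B4->E, B3->T, B5->F, B6->F, B7->F; covered: B1=F, B2=F, B3=T, B4=E, B5=F, B6=F, B7=F
union over the pool: B1=T, B1=F, B2=T, B2=F, B3=T, B3=F, B4=S, B4=E, B5=F, B6=T, B6=F, B7=T, B7=F
uncovered (1 of 14): B5=T

Answer: B5=T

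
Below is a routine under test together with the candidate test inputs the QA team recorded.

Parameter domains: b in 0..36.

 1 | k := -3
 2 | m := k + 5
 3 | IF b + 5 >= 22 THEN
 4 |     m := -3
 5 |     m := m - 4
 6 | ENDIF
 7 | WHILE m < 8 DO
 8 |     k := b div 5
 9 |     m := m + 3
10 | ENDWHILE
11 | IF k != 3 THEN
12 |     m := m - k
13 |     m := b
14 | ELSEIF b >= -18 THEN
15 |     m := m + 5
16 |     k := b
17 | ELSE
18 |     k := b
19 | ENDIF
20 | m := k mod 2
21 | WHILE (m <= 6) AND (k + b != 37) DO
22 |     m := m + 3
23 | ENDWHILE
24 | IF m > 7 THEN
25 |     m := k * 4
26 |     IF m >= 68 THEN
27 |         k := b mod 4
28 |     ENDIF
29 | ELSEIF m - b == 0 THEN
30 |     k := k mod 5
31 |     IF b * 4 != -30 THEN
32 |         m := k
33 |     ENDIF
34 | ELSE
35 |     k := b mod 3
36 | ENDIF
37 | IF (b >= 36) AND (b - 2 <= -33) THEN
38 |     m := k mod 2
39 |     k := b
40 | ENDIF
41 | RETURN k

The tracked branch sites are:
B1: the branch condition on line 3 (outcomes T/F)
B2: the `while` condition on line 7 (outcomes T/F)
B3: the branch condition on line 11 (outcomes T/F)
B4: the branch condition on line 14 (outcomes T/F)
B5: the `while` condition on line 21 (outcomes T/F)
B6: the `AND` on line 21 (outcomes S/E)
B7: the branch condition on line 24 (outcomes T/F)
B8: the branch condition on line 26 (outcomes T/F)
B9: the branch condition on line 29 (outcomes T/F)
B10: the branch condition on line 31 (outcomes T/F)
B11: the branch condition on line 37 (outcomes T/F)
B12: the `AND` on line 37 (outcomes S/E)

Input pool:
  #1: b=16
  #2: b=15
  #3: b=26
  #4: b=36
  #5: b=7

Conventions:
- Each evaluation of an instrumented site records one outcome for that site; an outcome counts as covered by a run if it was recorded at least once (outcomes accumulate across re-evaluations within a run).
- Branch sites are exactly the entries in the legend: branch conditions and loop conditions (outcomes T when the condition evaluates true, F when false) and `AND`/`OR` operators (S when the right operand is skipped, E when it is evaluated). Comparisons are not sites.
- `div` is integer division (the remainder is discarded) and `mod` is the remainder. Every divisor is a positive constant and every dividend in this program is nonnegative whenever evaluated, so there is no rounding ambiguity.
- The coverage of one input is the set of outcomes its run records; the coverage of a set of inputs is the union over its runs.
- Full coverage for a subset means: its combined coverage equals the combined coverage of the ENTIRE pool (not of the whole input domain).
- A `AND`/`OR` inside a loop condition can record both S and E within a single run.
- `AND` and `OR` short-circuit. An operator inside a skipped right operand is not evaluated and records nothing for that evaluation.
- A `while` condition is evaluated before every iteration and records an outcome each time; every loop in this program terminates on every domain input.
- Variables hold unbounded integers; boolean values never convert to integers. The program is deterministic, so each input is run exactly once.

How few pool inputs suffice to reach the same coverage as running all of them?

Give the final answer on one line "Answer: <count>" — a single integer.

input #1 (b=16): events B1->F, B2->T, B2->T, B2->F, B3->F, B4->T, B6->E, B5->T, B6->E, B5->T, B6->E, B5->T, B6->S, B5->F, ...; covers B1=F, B2=T, B2=F, B3=F, B4=T, B5=T, B5=F, B6=S, B6=E, B7=T, B8=F, B11=F, B12=S
input #2 (b=15): events B1->F, B2->T, B2->T, B2->F, B3->F, B4->T, B6->E, B5->T, B6->E, B5->T, B6->S, B5->F, B7->F, B9->F, ...; covers B1=F, B2=T, B2=F, B3=F, B4=T, B5=T, B5=F, B6=S, B6=E, B7=F, B9=F, B11=F, B12=S
input #3 (b=26): events B1->T, B2->T, B2->T, B2->T, B2->T, B2->T, B2->F, B3->T, B6->E, B5->T, B6->E, B5->T, B6->S, B5->F, ...; covers B1=T, B2=T, B2=F, B3=T, B5=T, B5=F, B6=S, B6=E, B7=F, B9=F, B11=F, B12=S
input #4 (b=36): events B1->T, B2->T, B2->T, B2->T, B2->T, B2->T, B2->F, B3->T, B6->E, B5->T, B6->E, B5->T, B6->S, B5->F, ...; covers B1=T, B2=T, B2=F, B3=T, B5=T, B5=F, B6=S, B6=E, B7=F, B9=F, B11=F, B12=E
input #5 (b=7): events B1->F, B2->T, B2->T, B2->F, B3->T, B6->E, B5->T, B6->E, B5->T, B6->S, B5->F, B7->F, B9->T, B10->T, ...; covers B1=F, B2=T, B2=F, B3=T, B5=T, B5=F, B6=S, B6=E, B7=F, B9=T, B10=T, B11=F, B12=S
the full pool covers 20 outcomes: B1=T, B1=F, B2=T, B2=F, B3=T, B3=F, B4=T, B5=T, B5=F, B6=S, B6=E, B7=T, B7=F, B8=F, B9=T, B9=F, B10=T, B11=F, B12=S, B12=E
every size-1 subset falls short of the 20 outcomes (best: 13/20)
every size-2 subset falls short of the 20 outcomes (best: 18/20)
the canonical winner is {1, 4, 5}: size 3, full 20-outcome coverage, earliest index list among size-3 covers

Answer: 3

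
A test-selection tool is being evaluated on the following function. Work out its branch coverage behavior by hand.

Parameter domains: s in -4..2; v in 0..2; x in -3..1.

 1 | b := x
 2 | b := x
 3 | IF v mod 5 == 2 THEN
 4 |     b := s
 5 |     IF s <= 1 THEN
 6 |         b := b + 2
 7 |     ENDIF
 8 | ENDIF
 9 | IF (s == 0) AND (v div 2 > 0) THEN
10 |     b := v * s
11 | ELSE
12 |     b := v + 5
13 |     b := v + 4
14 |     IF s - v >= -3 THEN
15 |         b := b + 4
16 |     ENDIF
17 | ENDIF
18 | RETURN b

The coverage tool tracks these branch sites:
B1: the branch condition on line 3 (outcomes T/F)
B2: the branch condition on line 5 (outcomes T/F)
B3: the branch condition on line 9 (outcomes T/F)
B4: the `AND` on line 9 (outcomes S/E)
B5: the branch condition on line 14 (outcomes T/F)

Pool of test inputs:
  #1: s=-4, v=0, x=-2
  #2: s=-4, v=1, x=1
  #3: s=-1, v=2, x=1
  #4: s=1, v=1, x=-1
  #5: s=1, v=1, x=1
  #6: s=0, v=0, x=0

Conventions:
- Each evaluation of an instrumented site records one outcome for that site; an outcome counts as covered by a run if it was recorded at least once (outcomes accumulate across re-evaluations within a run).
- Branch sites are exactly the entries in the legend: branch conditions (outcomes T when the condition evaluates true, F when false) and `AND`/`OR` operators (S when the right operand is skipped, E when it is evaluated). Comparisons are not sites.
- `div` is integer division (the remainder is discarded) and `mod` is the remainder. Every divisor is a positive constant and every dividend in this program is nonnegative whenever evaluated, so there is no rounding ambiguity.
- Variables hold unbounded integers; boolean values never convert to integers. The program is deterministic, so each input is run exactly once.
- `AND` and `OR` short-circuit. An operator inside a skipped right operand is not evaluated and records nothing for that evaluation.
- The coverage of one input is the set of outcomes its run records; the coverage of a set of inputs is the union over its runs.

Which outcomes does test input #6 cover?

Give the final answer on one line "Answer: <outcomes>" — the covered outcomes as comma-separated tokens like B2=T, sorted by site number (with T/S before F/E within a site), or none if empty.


Event log for input #6 (s=0, v=0, x=0):
  B1->F, B4->E, B3->F, B5->T
deduplicating events, the covered set is: B1=F, B3=F, B4=E, B5=T
Answer: B1=F, B3=F, B4=E, B5=T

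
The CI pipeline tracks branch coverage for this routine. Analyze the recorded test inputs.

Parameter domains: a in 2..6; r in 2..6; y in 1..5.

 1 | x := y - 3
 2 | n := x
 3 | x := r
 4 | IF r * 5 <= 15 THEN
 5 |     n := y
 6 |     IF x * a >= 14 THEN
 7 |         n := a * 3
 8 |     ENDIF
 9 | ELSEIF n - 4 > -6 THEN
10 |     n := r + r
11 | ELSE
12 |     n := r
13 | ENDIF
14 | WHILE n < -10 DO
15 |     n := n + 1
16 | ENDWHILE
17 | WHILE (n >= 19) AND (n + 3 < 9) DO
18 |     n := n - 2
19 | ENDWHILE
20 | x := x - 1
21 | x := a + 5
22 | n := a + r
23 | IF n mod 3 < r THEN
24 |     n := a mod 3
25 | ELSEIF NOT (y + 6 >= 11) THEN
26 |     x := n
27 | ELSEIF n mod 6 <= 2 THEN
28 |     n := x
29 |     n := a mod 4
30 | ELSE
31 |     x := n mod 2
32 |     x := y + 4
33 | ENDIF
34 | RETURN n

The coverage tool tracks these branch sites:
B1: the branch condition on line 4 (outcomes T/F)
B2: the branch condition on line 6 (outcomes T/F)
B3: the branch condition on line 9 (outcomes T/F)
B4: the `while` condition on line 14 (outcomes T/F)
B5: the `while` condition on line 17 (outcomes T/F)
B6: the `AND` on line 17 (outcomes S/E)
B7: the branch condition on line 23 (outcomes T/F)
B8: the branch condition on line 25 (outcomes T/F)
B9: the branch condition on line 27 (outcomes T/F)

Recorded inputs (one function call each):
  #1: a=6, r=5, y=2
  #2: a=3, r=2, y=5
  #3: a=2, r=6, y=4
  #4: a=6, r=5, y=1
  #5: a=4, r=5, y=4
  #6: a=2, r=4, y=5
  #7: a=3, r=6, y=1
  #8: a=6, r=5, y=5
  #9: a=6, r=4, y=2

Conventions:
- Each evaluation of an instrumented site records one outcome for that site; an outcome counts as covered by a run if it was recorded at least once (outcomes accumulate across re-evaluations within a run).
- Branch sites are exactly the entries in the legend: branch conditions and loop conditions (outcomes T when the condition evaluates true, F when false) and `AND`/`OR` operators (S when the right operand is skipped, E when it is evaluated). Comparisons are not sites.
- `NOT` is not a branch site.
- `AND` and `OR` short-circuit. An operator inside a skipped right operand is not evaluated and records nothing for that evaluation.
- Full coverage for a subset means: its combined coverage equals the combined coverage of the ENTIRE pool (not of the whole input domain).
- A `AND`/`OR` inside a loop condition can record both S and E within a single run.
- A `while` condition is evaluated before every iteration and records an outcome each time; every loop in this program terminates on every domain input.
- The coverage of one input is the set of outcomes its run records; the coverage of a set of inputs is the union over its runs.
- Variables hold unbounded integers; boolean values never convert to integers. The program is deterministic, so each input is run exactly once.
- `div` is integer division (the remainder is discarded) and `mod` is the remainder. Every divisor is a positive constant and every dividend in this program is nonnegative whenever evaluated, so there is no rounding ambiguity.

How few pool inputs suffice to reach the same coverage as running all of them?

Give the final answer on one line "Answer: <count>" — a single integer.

test 1 (a=6, r=5, y=2) fires B1->F, B3->T, B4->F, B6->S, B5->F, B7->T; hits B1=F, B3=T, B4=F, B5=F, B6=S, B7=T
test 2 (a=3, r=2, y=5) fires B1->T, B2->F, B4->F, B6->S, B5->F, B7->F, B8->F, B9->F; hits B1=T, B2=F, B4=F, B5=F, B6=S, B7=F, B8=F, B9=F
test 3 (a=2, r=6, y=4) fires B1->F, B3->T, B4->F, B6->S, B5->F, B7->T; hits B1=F, B3=T, B4=F, B5=F, B6=S, B7=T
test 4 (a=6, r=5, y=1) fires B1->F, B3->F, B4->F, B6->S, B5->F, B7->T; hits B1=F, B3=F, B4=F, B5=F, B6=S, B7=T
test 5 (a=4, r=5, y=4) fires B1->F, B3->T, B4->F, B6->S, B5->F, B7->T; hits B1=F, B3=T, B4=F, B5=F, B6=S, B7=T
test 6 (a=2, r=4, y=5) fires B1->F, B3->T, B4->F, B6->S, B5->F, B7->T; hits B1=F, B3=T, B4=F, B5=F, B6=S, B7=T
test 7 (a=3, r=6, y=1) fires B1->F, B3->F, B4->F, B6->S, B5->F, B7->T; hits B1=F, B3=F, B4=F, B5=F, B6=S, B7=T
test 8 (a=6, r=5, y=5) fires B1->F, B3->T, B4->F, B6->S, B5->F, B7->T; hits B1=F, B3=T, B4=F, B5=F, B6=S, B7=T
test 9 (a=6, r=4, y=2) fires B1->F, B3->T, B4->F, B6->S, B5->F, B7->T; hits B1=F, B3=T, B4=F, B5=F, B6=S, B7=T
union over all inputs: B1=T, B1=F, B2=F, B3=T, B3=F, B4=F, B5=F, B6=S, B7=T, B7=F, B8=F, B9=F (12 outcomes)
no size-1 subset reaches all 12 outcomes (best union: 8/12)
no size-2 subset reaches all 12 outcomes (best union: 11/12)
the canonical winner is {1, 2, 4}: size 3, full 12-outcome coverage, earliest index list among size-3 covers

Answer: 3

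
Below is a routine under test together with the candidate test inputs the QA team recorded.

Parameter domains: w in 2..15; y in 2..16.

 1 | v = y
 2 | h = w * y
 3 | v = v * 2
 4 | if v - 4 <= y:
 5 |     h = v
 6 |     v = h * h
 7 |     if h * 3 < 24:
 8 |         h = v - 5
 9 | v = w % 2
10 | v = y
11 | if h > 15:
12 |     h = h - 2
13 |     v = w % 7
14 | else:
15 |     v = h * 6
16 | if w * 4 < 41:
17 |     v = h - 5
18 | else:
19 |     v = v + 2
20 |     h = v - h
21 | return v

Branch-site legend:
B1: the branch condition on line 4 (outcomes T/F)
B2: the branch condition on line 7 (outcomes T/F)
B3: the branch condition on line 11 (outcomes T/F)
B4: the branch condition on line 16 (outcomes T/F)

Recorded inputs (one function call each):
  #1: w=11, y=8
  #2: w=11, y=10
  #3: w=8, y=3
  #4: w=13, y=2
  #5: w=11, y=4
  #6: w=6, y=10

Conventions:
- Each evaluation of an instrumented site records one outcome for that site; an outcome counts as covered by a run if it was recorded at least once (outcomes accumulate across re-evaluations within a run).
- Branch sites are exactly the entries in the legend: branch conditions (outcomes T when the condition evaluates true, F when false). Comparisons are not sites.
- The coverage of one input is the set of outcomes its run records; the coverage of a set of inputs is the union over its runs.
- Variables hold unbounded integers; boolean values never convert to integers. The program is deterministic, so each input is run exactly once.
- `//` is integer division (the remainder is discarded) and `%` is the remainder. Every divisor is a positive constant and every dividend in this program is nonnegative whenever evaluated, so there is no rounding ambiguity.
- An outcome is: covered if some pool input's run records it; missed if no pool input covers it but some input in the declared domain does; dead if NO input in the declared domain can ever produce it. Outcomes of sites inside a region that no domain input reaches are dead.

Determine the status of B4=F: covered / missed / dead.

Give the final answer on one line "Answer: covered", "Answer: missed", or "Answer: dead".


B4=F is recorded by pool input(s) 1, 2, 4, 5 -> covered
Answer: covered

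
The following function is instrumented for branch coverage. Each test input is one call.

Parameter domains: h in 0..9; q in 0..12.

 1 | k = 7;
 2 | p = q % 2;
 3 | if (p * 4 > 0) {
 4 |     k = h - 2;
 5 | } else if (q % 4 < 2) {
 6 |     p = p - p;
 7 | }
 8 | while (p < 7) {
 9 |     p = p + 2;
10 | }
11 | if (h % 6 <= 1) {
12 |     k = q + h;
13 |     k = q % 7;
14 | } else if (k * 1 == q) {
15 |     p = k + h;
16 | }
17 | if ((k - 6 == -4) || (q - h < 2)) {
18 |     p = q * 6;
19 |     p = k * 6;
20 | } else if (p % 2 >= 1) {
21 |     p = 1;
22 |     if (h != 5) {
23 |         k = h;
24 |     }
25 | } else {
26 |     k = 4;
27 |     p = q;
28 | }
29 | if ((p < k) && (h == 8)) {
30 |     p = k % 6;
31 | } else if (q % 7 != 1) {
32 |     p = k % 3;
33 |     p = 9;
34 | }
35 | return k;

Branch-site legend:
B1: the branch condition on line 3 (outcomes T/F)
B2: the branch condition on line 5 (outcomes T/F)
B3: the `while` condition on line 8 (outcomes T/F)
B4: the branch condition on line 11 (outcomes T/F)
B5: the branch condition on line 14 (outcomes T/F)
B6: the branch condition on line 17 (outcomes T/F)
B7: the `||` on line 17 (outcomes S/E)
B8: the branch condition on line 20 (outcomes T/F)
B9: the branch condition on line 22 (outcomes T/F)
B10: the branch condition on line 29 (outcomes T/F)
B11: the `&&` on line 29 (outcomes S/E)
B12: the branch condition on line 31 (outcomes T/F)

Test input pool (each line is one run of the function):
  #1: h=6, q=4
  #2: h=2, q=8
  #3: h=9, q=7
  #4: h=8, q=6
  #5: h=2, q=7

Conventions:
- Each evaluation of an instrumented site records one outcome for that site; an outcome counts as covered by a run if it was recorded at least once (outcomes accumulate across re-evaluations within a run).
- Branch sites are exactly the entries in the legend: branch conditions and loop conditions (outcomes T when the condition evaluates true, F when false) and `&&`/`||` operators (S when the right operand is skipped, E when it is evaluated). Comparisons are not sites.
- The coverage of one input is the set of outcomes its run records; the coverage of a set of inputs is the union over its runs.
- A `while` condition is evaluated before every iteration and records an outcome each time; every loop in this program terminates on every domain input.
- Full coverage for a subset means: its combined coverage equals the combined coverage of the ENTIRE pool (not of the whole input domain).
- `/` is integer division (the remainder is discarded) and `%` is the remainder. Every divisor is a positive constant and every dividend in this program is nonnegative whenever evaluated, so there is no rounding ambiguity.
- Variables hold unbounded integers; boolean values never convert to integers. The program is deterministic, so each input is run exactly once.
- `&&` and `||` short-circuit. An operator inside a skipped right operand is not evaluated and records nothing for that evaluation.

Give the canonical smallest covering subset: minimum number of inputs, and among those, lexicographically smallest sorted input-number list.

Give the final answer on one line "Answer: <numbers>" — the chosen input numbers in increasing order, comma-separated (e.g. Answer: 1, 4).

run #1 (h=6, q=4) runs B1->F, B2->T, B3->T, B3->T, B3->T, B3->T, B3->F, B4->T, B7->E, B6->T, B11->S, B10->F, B12->T; records B1=F, B2=T, B3=T, B3=F, B4=T, B6=T, B7=E, B10=F, B11=S, B12=T
run #2 (h=2, q=8) runs B1->F, B2->T, B3->T, B3->T, B3->T, B3->T, B3->F, B4->F, B5->F, B7->E, B6->F, B8->F, B11->S, B10->F, ...; records B1=F, B2=T, B3=T, B3=F, B4=F, B5=F, B6=F, B7=E, B8=F, B10=F, B11=S, B12=F
run #3 (h=9, q=7) runs B1->T, B3->T, B3->T, B3->T, B3->F, B4->F, B5->T, B7->E, B6->T, B11->S, B10->F, B12->T; records B1=T, B3=T, B3=F, B4=F, B5=T, B6=T, B7=E, B10=F, B11=S, B12=T
run #4 (h=8, q=6) runs B1->F, B2->F, B3->T, B3->T, B3->T, B3->T, B3->F, B4->F, B5->F, B7->E, B6->T, B11->S, B10->F, B12->T; records B1=F, B2=F, B3=T, B3=F, B4=F, B5=F, B6=T, B7=E, B10=F, B11=S, B12=T
run #5 (h=2, q=7) runs B1->T, B3->T, B3->T, B3->T, B3->F, B4->F, B5->F, B7->E, B6->F, B8->T, B9->T, B11->E, B10->F, B12->T; records B1=T, B3=T, B3=F, B4=F, B5=F, B6=F, B7=E, B8=T, B9=T, B10=F, B11=E, B12=T
together the pool reaches 21 outcomes: B1=T, B1=F, B2=T, B2=F, B3=T, B3=F, B4=T, B4=F, B5=T, B5=F, B6=T, B6=F, B7=E, B8=T, B8=F, B9=T, B10=F, B11=S, B11=E, B12=T, B12=F
every size-1 subset falls short of the 21 outcomes (best: 12/21)
every size-2 subset falls short of the 21 outcomes (best: 17/21)
every size-3 subset falls short of the 21 outcomes (best: 19/21)
every size-4 subset falls short of the 21 outcomes (best: 20/21)
size 5: inputs {1, 2, 3, 4, 5} cover all 21 outcomes, and no lexicographically smaller subset of this size does

Answer: 1, 2, 3, 4, 5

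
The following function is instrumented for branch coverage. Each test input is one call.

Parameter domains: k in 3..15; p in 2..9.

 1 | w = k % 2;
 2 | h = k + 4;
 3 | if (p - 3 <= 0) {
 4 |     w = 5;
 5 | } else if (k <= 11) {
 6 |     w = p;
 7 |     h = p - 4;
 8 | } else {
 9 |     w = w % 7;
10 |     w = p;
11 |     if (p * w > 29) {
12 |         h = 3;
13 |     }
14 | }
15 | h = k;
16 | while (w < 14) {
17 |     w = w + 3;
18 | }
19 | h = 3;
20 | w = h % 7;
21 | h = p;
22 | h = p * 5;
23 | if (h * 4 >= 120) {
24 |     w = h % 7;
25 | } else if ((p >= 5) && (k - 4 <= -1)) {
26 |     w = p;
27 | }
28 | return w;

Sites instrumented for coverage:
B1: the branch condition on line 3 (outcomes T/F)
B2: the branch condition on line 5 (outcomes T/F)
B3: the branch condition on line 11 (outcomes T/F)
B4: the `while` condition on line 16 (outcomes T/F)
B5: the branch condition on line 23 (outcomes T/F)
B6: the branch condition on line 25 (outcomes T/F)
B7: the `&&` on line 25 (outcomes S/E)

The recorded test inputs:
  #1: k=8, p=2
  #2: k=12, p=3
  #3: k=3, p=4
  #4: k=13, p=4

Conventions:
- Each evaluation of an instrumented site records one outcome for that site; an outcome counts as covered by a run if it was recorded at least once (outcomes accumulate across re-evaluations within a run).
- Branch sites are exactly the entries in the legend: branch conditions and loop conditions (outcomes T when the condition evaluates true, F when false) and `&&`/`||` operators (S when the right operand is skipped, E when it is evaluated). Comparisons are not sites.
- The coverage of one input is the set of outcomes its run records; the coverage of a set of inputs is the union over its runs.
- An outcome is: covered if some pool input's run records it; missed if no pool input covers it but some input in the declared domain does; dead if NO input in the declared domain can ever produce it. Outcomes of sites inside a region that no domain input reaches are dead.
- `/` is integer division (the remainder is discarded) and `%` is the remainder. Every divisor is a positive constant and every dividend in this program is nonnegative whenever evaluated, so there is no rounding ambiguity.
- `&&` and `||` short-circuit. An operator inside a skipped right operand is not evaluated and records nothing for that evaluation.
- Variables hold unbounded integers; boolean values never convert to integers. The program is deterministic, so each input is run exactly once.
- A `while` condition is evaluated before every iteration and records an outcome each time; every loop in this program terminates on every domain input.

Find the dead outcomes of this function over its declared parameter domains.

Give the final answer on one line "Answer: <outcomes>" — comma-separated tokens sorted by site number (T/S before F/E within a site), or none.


sweeping the full domain (104 inputs) for each outcome:
  reachable outcomes have witnesses, e.g. B1=T (e.g. k=3, p=2), B1=F (e.g. k=3, p=4), B2=T (e.g. k=3, p=4), B2=F (e.g. k=12, p=4)
Answer: none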